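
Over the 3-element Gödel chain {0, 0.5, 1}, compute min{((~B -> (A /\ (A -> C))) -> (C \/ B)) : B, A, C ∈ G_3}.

The minimum is attained at B = 0.5, A = 0, C = 0:
  ~B: Gödel ¬ of 0.5 = 0 (operand ≠ 0)
  (A -> C): 0 ≤ 0, so result = 1
  (A /\ (A -> C)) = min(0, 1) = 0
  (~B -> (A /\ (A -> C))): 0 ≤ 0, so result = 1
  (C \/ B) = max(0, 0.5) = 0.5
  ((~B -> (A /\ (A -> C))) -> (C \/ B)): 1 > 0.5, so result = 0.5
Checking all 27 assignments confirms none give a value below 0.50.

0.50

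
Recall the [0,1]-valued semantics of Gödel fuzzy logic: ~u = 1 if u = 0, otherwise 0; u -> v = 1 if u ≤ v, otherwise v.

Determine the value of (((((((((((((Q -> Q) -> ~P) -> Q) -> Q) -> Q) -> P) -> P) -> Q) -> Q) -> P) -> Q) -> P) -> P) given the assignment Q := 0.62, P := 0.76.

0.76

(Q -> Q): 0.62 ≤ 0.62, so result = 1
~P: Gödel ¬ of 0.76 = 0 (operand ≠ 0)
((Q -> Q) -> ~P): 1 > 0, so result = 0
(((Q -> Q) -> ~P) -> Q): 0 ≤ 0.62, so result = 1
((((Q -> Q) -> ~P) -> Q) -> Q): 1 > 0.62, so result = 0.62
(((((Q -> Q) -> ~P) -> Q) -> Q) -> Q): 0.62 ≤ 0.62, so result = 1
((((((Q -> Q) -> ~P) -> Q) -> Q) -> Q) -> P): 1 > 0.76, so result = 0.76
(((((((Q -> Q) -> ~P) -> Q) -> Q) -> Q) -> P) -> P): 0.76 ≤ 0.76, so result = 1
((((((((Q -> Q) -> ~P) -> Q) -> Q) -> Q) -> P) -> P) -> Q): 1 > 0.62, so result = 0.62
(((((((((Q -> Q) -> ~P) -> Q) -> Q) -> Q) -> P) -> P) -> Q) -> Q): 0.62 ≤ 0.62, so result = 1
((((((((((Q -> Q) -> ~P) -> Q) -> Q) -> Q) -> P) -> P) -> Q) -> Q) -> P): 1 > 0.76, so result = 0.76
(((((((((((Q -> Q) -> ~P) -> Q) -> Q) -> Q) -> P) -> P) -> Q) -> Q) -> P) -> Q): 0.76 > 0.62, so result = 0.62
((((((((((((Q -> Q) -> ~P) -> Q) -> Q) -> Q) -> P) -> P) -> Q) -> Q) -> P) -> Q) -> P): 0.62 ≤ 0.76, so result = 1
(((((((((((((Q -> Q) -> ~P) -> Q) -> Q) -> Q) -> P) -> P) -> Q) -> Q) -> P) -> Q) -> P) -> P): 1 > 0.76, so result = 0.76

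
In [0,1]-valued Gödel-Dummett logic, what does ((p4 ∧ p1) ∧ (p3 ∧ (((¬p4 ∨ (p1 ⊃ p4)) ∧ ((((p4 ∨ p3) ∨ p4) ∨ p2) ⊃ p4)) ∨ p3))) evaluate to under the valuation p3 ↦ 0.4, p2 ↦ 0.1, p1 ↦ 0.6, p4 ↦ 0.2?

0.20

(p4 ∧ p1) = min(0.2, 0.6) = 0.2
¬p4: Gödel ¬ of 0.2 = 0 (operand ≠ 0)
(p1 ⊃ p4): 0.6 > 0.2, so result = 0.2
(¬p4 ∨ (p1 ⊃ p4)) = max(0, 0.2) = 0.2
(p4 ∨ p3) = max(0.2, 0.4) = 0.4
((p4 ∨ p3) ∨ p4) = max(0.4, 0.2) = 0.4
(((p4 ∨ p3) ∨ p4) ∨ p2) = max(0.4, 0.1) = 0.4
((((p4 ∨ p3) ∨ p4) ∨ p2) ⊃ p4): 0.4 > 0.2, so result = 0.2
((¬p4 ∨ (p1 ⊃ p4)) ∧ ((((p4 ∨ p3) ∨ p4) ∨ p2) ⊃ p4)) = min(0.2, 0.2) = 0.2
(((¬p4 ∨ (p1 ⊃ p4)) ∧ ((((p4 ∨ p3) ∨ p4) ∨ p2) ⊃ p4)) ∨ p3) = max(0.2, 0.4) = 0.4
(p3 ∧ (((¬p4 ∨ (p1 ⊃ p4)) ∧ ((((p4 ∨ p3) ∨ p4) ∨ p2) ⊃ p4)) ∨ p3)) = min(0.4, 0.4) = 0.4
((p4 ∧ p1) ∧ (p3 ∧ (((¬p4 ∨ (p1 ⊃ p4)) ∧ ((((p4 ∨ p3) ∨ p4) ∨ p2) ⊃ p4)) ∨ p3))) = min(0.2, 0.4) = 0.2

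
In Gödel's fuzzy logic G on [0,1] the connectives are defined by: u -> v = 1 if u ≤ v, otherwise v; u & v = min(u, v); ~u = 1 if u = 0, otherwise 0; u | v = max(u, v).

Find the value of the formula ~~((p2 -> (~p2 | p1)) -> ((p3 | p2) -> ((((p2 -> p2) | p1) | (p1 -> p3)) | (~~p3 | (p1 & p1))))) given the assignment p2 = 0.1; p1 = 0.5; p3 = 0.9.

1.00

~p2: Gödel ¬ of 0.1 = 0 (operand ≠ 0)
(~p2 | p1) = max(0, 0.5) = 0.5
(p2 -> (~p2 | p1)): 0.1 ≤ 0.5, so result = 1
(p3 | p2) = max(0.9, 0.1) = 0.9
(p2 -> p2): 0.1 ≤ 0.1, so result = 1
((p2 -> p2) | p1) = max(1, 0.5) = 1
(p1 -> p3): 0.5 ≤ 0.9, so result = 1
(((p2 -> p2) | p1) | (p1 -> p3)) = max(1, 1) = 1
~p3: Gödel ¬ of 0.9 = 0 (operand ≠ 0)
~~p3: Gödel ¬ of 0 = 1 (operand is 0)
(p1 & p1) = min(0.5, 0.5) = 0.5
(~~p3 | (p1 & p1)) = max(1, 0.5) = 1
((((p2 -> p2) | p1) | (p1 -> p3)) | (~~p3 | (p1 & p1))) = max(1, 1) = 1
((p3 | p2) -> ((((p2 -> p2) | p1) | (p1 -> p3)) | (~~p3 | (p1 & p1)))): 0.9 ≤ 1, so result = 1
((p2 -> (~p2 | p1)) -> ((p3 | p2) -> ((((p2 -> p2) | p1) | (p1 -> p3)) | (~~p3 | (p1 & p1))))): 1 ≤ 1, so result = 1
~((p2 -> (~p2 | p1)) -> ((p3 | p2) -> ((((p2 -> p2) | p1) | (p1 -> p3)) | (~~p3 | (p1 & p1))))): Gödel ¬ of 1 = 0 (operand ≠ 0)
~~((p2 -> (~p2 | p1)) -> ((p3 | p2) -> ((((p2 -> p2) | p1) | (p1 -> p3)) | (~~p3 | (p1 & p1))))): Gödel ¬ of 0 = 1 (operand is 0)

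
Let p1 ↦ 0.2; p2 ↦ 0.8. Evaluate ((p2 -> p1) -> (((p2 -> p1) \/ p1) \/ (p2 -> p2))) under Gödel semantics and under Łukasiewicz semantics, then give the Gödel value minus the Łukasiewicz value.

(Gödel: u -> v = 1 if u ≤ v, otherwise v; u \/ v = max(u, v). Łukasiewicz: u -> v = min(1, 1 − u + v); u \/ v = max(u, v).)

Gödel evaluation:
  (p2 -> p1): 0.8 > 0.2, so result = 0.2
  (p2 -> p1): 0.8 > 0.2, so result = 0.2
  ((p2 -> p1) \/ p1) = max(0.2, 0.2) = 0.2
  (p2 -> p2): 0.8 ≤ 0.8, so result = 1
  (((p2 -> p1) \/ p1) \/ (p2 -> p2)) = max(0.2, 1) = 1
  ((p2 -> p1) -> (((p2 -> p1) \/ p1) \/ (p2 -> p2))): 0.2 ≤ 1, so result = 1
  Gödel value = 1
Łukasiewicz evaluation:
  (p2 -> p1): min(1, 1 − 0.8 + 0.2) = 0.4
  (p2 -> p1): min(1, 1 − 0.8 + 0.2) = 0.4
  ((p2 -> p1) \/ p1) = max(0.4, 0.2) = 0.4
  (p2 -> p2): min(1, 1 − 0.8 + 0.8) = 1
  (((p2 -> p1) \/ p1) \/ (p2 -> p2)) = max(0.4, 1) = 1
  ((p2 -> p1) -> (((p2 -> p1) \/ p1) \/ (p2 -> p2))): min(1, 1 − 0.4 + 1) = 1
  Łukasiewicz value = 1
Difference: 1 − 1 = 0.00

0.00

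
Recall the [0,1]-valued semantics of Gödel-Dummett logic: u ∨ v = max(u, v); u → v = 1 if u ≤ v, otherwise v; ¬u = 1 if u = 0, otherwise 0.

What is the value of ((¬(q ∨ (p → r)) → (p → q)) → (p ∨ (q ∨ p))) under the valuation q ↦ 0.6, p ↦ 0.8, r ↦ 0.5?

(p → r): 0.8 > 0.5, so result = 0.5
(q ∨ (p → r)) = max(0.6, 0.5) = 0.6
¬(q ∨ (p → r)): Gödel ¬ of 0.6 = 0 (operand ≠ 0)
(p → q): 0.8 > 0.6, so result = 0.6
(¬(q ∨ (p → r)) → (p → q)): 0 ≤ 0.6, so result = 1
(q ∨ p) = max(0.6, 0.8) = 0.8
(p ∨ (q ∨ p)) = max(0.8, 0.8) = 0.8
((¬(q ∨ (p → r)) → (p → q)) → (p ∨ (q ∨ p))): 1 > 0.8, so result = 0.8

0.80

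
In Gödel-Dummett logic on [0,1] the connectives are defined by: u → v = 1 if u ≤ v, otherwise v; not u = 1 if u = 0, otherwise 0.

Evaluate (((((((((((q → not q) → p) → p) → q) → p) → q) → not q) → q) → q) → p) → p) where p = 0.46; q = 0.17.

0.46

not q: Gödel ¬ of 0.17 = 0 (operand ≠ 0)
(q → not q): 0.17 > 0, so result = 0
((q → not q) → p): 0 ≤ 0.46, so result = 1
(((q → not q) → p) → p): 1 > 0.46, so result = 0.46
((((q → not q) → p) → p) → q): 0.46 > 0.17, so result = 0.17
(((((q → not q) → p) → p) → q) → p): 0.17 ≤ 0.46, so result = 1
((((((q → not q) → p) → p) → q) → p) → q): 1 > 0.17, so result = 0.17
not q: Gödel ¬ of 0.17 = 0 (operand ≠ 0)
(((((((q → not q) → p) → p) → q) → p) → q) → not q): 0.17 > 0, so result = 0
((((((((q → not q) → p) → p) → q) → p) → q) → not q) → q): 0 ≤ 0.17, so result = 1
(((((((((q → not q) → p) → p) → q) → p) → q) → not q) → q) → q): 1 > 0.17, so result = 0.17
((((((((((q → not q) → p) → p) → q) → p) → q) → not q) → q) → q) → p): 0.17 ≤ 0.46, so result = 1
(((((((((((q → not q) → p) → p) → q) → p) → q) → not q) → q) → q) → p) → p): 1 > 0.46, so result = 0.46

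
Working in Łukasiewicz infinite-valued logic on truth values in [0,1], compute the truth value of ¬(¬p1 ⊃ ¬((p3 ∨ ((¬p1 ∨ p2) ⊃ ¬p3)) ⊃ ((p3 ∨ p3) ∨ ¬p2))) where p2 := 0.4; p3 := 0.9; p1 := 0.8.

0.20

¬p1: Łukasiewicz ¬ gives 1 − 0.8 = 0.2
¬p1: Łukasiewicz ¬ gives 1 − 0.8 = 0.2
(¬p1 ∨ p2) = max(0.2, 0.4) = 0.4
¬p3: Łukasiewicz ¬ gives 1 − 0.9 = 0.1
((¬p1 ∨ p2) ⊃ ¬p3): min(1, 1 − 0.4 + 0.1) = 0.7
(p3 ∨ ((¬p1 ∨ p2) ⊃ ¬p3)) = max(0.9, 0.7) = 0.9
(p3 ∨ p3) = max(0.9, 0.9) = 0.9
¬p2: Łukasiewicz ¬ gives 1 − 0.4 = 0.6
((p3 ∨ p3) ∨ ¬p2) = max(0.9, 0.6) = 0.9
((p3 ∨ ((¬p1 ∨ p2) ⊃ ¬p3)) ⊃ ((p3 ∨ p3) ∨ ¬p2)): min(1, 1 − 0.9 + 0.9) = 1
¬((p3 ∨ ((¬p1 ∨ p2) ⊃ ¬p3)) ⊃ ((p3 ∨ p3) ∨ ¬p2)): Łukasiewicz ¬ gives 1 − 1 = 0
(¬p1 ⊃ ¬((p3 ∨ ((¬p1 ∨ p2) ⊃ ¬p3)) ⊃ ((p3 ∨ p3) ∨ ¬p2))): min(1, 1 − 0.2 + 0) = 0.8
¬(¬p1 ⊃ ¬((p3 ∨ ((¬p1 ∨ p2) ⊃ ¬p3)) ⊃ ((p3 ∨ p3) ∨ ¬p2))): Łukasiewicz ¬ gives 1 − 0.8 = 0.2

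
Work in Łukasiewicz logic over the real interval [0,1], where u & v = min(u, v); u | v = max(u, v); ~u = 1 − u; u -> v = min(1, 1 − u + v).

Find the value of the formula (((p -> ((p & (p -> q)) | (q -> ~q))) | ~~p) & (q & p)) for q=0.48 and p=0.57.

(p -> q): min(1, 1 − 0.57 + 0.48) = 0.91
(p & (p -> q)) = min(0.57, 0.91) = 0.57
~q: Łukasiewicz ¬ gives 1 − 0.48 = 0.52
(q -> ~q): min(1, 1 − 0.48 + 0.52) = 1
((p & (p -> q)) | (q -> ~q)) = max(0.57, 1) = 1
(p -> ((p & (p -> q)) | (q -> ~q))): min(1, 1 − 0.57 + 1) = 1
~p: Łukasiewicz ¬ gives 1 − 0.57 = 0.43
~~p: Łukasiewicz ¬ gives 1 − 0.43 = 0.57
((p -> ((p & (p -> q)) | (q -> ~q))) | ~~p) = max(1, 0.57) = 1
(q & p) = min(0.48, 0.57) = 0.48
(((p -> ((p & (p -> q)) | (q -> ~q))) | ~~p) & (q & p)) = min(1, 0.48) = 0.48

0.48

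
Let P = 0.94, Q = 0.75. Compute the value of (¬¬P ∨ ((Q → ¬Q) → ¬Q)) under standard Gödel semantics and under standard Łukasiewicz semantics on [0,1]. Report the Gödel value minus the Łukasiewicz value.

0.06

Gödel evaluation:
  ¬P: Gödel ¬ of 0.94 = 0 (operand ≠ 0)
  ¬¬P: Gödel ¬ of 0 = 1 (operand is 0)
  ¬Q: Gödel ¬ of 0.75 = 0 (operand ≠ 0)
  (Q → ¬Q): 0.75 > 0, so result = 0
  ¬Q: Gödel ¬ of 0.75 = 0 (operand ≠ 0)
  ((Q → ¬Q) → ¬Q): 0 ≤ 0, so result = 1
  (¬¬P ∨ ((Q → ¬Q) → ¬Q)) = max(1, 1) = 1
  Gödel value = 1
Łukasiewicz evaluation:
  ¬P: Łukasiewicz ¬ gives 1 − 0.94 = 0.06
  ¬¬P: Łukasiewicz ¬ gives 1 − 0.06 = 0.94
  ¬Q: Łukasiewicz ¬ gives 1 − 0.75 = 0.25
  (Q → ¬Q): min(1, 1 − 0.75 + 0.25) = 0.5
  ¬Q: Łukasiewicz ¬ gives 1 − 0.75 = 0.25
  ((Q → ¬Q) → ¬Q): min(1, 1 − 0.5 + 0.25) = 0.75
  (¬¬P ∨ ((Q → ¬Q) → ¬Q)) = max(0.94, 0.75) = 0.94
  Łukasiewicz value = 0.94
Difference: 1 − 0.94 = 0.06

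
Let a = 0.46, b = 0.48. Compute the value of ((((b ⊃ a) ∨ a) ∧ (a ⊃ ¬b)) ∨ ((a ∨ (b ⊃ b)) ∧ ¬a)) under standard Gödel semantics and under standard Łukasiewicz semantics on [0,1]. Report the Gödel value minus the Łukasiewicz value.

Gödel evaluation:
  (b ⊃ a): 0.48 > 0.46, so result = 0.46
  ((b ⊃ a) ∨ a) = max(0.46, 0.46) = 0.46
  ¬b: Gödel ¬ of 0.48 = 0 (operand ≠ 0)
  (a ⊃ ¬b): 0.46 > 0, so result = 0
  (((b ⊃ a) ∨ a) ∧ (a ⊃ ¬b)) = min(0.46, 0) = 0
  (b ⊃ b): 0.48 ≤ 0.48, so result = 1
  (a ∨ (b ⊃ b)) = max(0.46, 1) = 1
  ¬a: Gödel ¬ of 0.46 = 0 (operand ≠ 0)
  ((a ∨ (b ⊃ b)) ∧ ¬a) = min(1, 0) = 0
  ((((b ⊃ a) ∨ a) ∧ (a ⊃ ¬b)) ∨ ((a ∨ (b ⊃ b)) ∧ ¬a)) = max(0, 0) = 0
  Gödel value = 0
Łukasiewicz evaluation:
  (b ⊃ a): min(1, 1 − 0.48 + 0.46) = 0.98
  ((b ⊃ a) ∨ a) = max(0.98, 0.46) = 0.98
  ¬b: Łukasiewicz ¬ gives 1 − 0.48 = 0.52
  (a ⊃ ¬b): min(1, 1 − 0.46 + 0.52) = 1
  (((b ⊃ a) ∨ a) ∧ (a ⊃ ¬b)) = min(0.98, 1) = 0.98
  (b ⊃ b): min(1, 1 − 0.48 + 0.48) = 1
  (a ∨ (b ⊃ b)) = max(0.46, 1) = 1
  ¬a: Łukasiewicz ¬ gives 1 − 0.46 = 0.54
  ((a ∨ (b ⊃ b)) ∧ ¬a) = min(1, 0.54) = 0.54
  ((((b ⊃ a) ∨ a) ∧ (a ⊃ ¬b)) ∨ ((a ∨ (b ⊃ b)) ∧ ¬a)) = max(0.98, 0.54) = 0.98
  Łukasiewicz value = 0.98
Difference: 0 − 0.98 = -0.98

-0.98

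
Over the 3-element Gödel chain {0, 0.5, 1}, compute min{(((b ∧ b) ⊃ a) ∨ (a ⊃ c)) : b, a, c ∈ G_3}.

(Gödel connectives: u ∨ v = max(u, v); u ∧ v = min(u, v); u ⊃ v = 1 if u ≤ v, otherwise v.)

The minimum is attained at b = 1, a = 0.5, c = 0:
  (b ∧ b) = min(1, 1) = 1
  ((b ∧ b) ⊃ a): 1 > 0.5, so result = 0.5
  (a ⊃ c): 0.5 > 0, so result = 0
  (((b ∧ b) ⊃ a) ∨ (a ⊃ c)) = max(0.5, 0) = 0.5
Checking all 27 assignments confirms none give a value below 0.50.

0.50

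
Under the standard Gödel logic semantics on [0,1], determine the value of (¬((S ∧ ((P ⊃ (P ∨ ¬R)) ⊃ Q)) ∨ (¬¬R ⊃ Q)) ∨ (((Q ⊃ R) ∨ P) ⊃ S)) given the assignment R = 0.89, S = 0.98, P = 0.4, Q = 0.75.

0.98

¬R: Gödel ¬ of 0.89 = 0 (operand ≠ 0)
(P ∨ ¬R) = max(0.4, 0) = 0.4
(P ⊃ (P ∨ ¬R)): 0.4 ≤ 0.4, so result = 1
((P ⊃ (P ∨ ¬R)) ⊃ Q): 1 > 0.75, so result = 0.75
(S ∧ ((P ⊃ (P ∨ ¬R)) ⊃ Q)) = min(0.98, 0.75) = 0.75
¬R: Gödel ¬ of 0.89 = 0 (operand ≠ 0)
¬¬R: Gödel ¬ of 0 = 1 (operand is 0)
(¬¬R ⊃ Q): 1 > 0.75, so result = 0.75
((S ∧ ((P ⊃ (P ∨ ¬R)) ⊃ Q)) ∨ (¬¬R ⊃ Q)) = max(0.75, 0.75) = 0.75
¬((S ∧ ((P ⊃ (P ∨ ¬R)) ⊃ Q)) ∨ (¬¬R ⊃ Q)): Gödel ¬ of 0.75 = 0 (operand ≠ 0)
(Q ⊃ R): 0.75 ≤ 0.89, so result = 1
((Q ⊃ R) ∨ P) = max(1, 0.4) = 1
(((Q ⊃ R) ∨ P) ⊃ S): 1 > 0.98, so result = 0.98
(¬((S ∧ ((P ⊃ (P ∨ ¬R)) ⊃ Q)) ∨ (¬¬R ⊃ Q)) ∨ (((Q ⊃ R) ∨ P) ⊃ S)) = max(0, 0.98) = 0.98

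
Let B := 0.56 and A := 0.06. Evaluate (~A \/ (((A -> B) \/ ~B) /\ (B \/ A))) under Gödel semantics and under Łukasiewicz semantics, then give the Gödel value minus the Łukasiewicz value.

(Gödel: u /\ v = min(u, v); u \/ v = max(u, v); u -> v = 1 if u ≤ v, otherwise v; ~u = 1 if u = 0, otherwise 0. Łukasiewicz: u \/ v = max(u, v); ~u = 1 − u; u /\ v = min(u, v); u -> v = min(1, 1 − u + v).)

Gödel evaluation:
  ~A: Gödel ¬ of 0.06 = 0 (operand ≠ 0)
  (A -> B): 0.06 ≤ 0.56, so result = 1
  ~B: Gödel ¬ of 0.56 = 0 (operand ≠ 0)
  ((A -> B) \/ ~B) = max(1, 0) = 1
  (B \/ A) = max(0.56, 0.06) = 0.56
  (((A -> B) \/ ~B) /\ (B \/ A)) = min(1, 0.56) = 0.56
  (~A \/ (((A -> B) \/ ~B) /\ (B \/ A))) = max(0, 0.56) = 0.56
  Gödel value = 0.56
Łukasiewicz evaluation:
  ~A: Łukasiewicz ¬ gives 1 − 0.06 = 0.94
  (A -> B): min(1, 1 − 0.06 + 0.56) = 1
  ~B: Łukasiewicz ¬ gives 1 − 0.56 = 0.44
  ((A -> B) \/ ~B) = max(1, 0.44) = 1
  (B \/ A) = max(0.56, 0.06) = 0.56
  (((A -> B) \/ ~B) /\ (B \/ A)) = min(1, 0.56) = 0.56
  (~A \/ (((A -> B) \/ ~B) /\ (B \/ A))) = max(0.94, 0.56) = 0.94
  Łukasiewicz value = 0.94
Difference: 0.56 − 0.94 = -0.38

-0.38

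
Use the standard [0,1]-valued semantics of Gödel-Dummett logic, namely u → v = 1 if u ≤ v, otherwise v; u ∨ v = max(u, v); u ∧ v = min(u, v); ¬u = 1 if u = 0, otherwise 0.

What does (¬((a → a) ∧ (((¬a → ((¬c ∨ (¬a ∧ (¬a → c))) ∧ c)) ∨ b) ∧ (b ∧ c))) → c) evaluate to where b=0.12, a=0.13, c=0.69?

1.00

(a → a): 0.13 ≤ 0.13, so result = 1
¬a: Gödel ¬ of 0.13 = 0 (operand ≠ 0)
¬c: Gödel ¬ of 0.69 = 0 (operand ≠ 0)
¬a: Gödel ¬ of 0.13 = 0 (operand ≠ 0)
¬a: Gödel ¬ of 0.13 = 0 (operand ≠ 0)
(¬a → c): 0 ≤ 0.69, so result = 1
(¬a ∧ (¬a → c)) = min(0, 1) = 0
(¬c ∨ (¬a ∧ (¬a → c))) = max(0, 0) = 0
((¬c ∨ (¬a ∧ (¬a → c))) ∧ c) = min(0, 0.69) = 0
(¬a → ((¬c ∨ (¬a ∧ (¬a → c))) ∧ c)): 0 ≤ 0, so result = 1
((¬a → ((¬c ∨ (¬a ∧ (¬a → c))) ∧ c)) ∨ b) = max(1, 0.12) = 1
(b ∧ c) = min(0.12, 0.69) = 0.12
(((¬a → ((¬c ∨ (¬a ∧ (¬a → c))) ∧ c)) ∨ b) ∧ (b ∧ c)) = min(1, 0.12) = 0.12
((a → a) ∧ (((¬a → ((¬c ∨ (¬a ∧ (¬a → c))) ∧ c)) ∨ b) ∧ (b ∧ c))) = min(1, 0.12) = 0.12
¬((a → a) ∧ (((¬a → ((¬c ∨ (¬a ∧ (¬a → c))) ∧ c)) ∨ b) ∧ (b ∧ c))): Gödel ¬ of 0.12 = 0 (operand ≠ 0)
(¬((a → a) ∧ (((¬a → ((¬c ∨ (¬a ∧ (¬a → c))) ∧ c)) ∨ b) ∧ (b ∧ c))) → c): 0 ≤ 0.69, so result = 1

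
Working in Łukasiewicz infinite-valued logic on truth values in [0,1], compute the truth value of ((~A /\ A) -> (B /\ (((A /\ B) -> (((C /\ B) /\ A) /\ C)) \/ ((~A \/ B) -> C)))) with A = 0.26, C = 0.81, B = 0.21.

~A: Łukasiewicz ¬ gives 1 − 0.26 = 0.74
(~A /\ A) = min(0.74, 0.26) = 0.26
(A /\ B) = min(0.26, 0.21) = 0.21
(C /\ B) = min(0.81, 0.21) = 0.21
((C /\ B) /\ A) = min(0.21, 0.26) = 0.21
(((C /\ B) /\ A) /\ C) = min(0.21, 0.81) = 0.21
((A /\ B) -> (((C /\ B) /\ A) /\ C)): min(1, 1 − 0.21 + 0.21) = 1
~A: Łukasiewicz ¬ gives 1 − 0.26 = 0.74
(~A \/ B) = max(0.74, 0.21) = 0.74
((~A \/ B) -> C): min(1, 1 − 0.74 + 0.81) = 1
(((A /\ B) -> (((C /\ B) /\ A) /\ C)) \/ ((~A \/ B) -> C)) = max(1, 1) = 1
(B /\ (((A /\ B) -> (((C /\ B) /\ A) /\ C)) \/ ((~A \/ B) -> C))) = min(0.21, 1) = 0.21
((~A /\ A) -> (B /\ (((A /\ B) -> (((C /\ B) /\ A) /\ C)) \/ ((~A \/ B) -> C)))): min(1, 1 − 0.26 + 0.21) = 0.95

0.95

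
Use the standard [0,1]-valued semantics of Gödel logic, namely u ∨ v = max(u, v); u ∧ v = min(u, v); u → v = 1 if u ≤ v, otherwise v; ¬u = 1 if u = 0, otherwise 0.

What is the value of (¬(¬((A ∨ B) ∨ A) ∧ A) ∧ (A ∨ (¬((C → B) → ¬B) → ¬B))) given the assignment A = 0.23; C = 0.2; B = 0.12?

0.23

(A ∨ B) = max(0.23, 0.12) = 0.23
((A ∨ B) ∨ A) = max(0.23, 0.23) = 0.23
¬((A ∨ B) ∨ A): Gödel ¬ of 0.23 = 0 (operand ≠ 0)
(¬((A ∨ B) ∨ A) ∧ A) = min(0, 0.23) = 0
¬(¬((A ∨ B) ∨ A) ∧ A): Gödel ¬ of 0 = 1 (operand is 0)
(C → B): 0.2 > 0.12, so result = 0.12
¬B: Gödel ¬ of 0.12 = 0 (operand ≠ 0)
((C → B) → ¬B): 0.12 > 0, so result = 0
¬((C → B) → ¬B): Gödel ¬ of 0 = 1 (operand is 0)
¬B: Gödel ¬ of 0.12 = 0 (operand ≠ 0)
(¬((C → B) → ¬B) → ¬B): 1 > 0, so result = 0
(A ∨ (¬((C → B) → ¬B) → ¬B)) = max(0.23, 0) = 0.23
(¬(¬((A ∨ B) ∨ A) ∧ A) ∧ (A ∨ (¬((C → B) → ¬B) → ¬B))) = min(1, 0.23) = 0.23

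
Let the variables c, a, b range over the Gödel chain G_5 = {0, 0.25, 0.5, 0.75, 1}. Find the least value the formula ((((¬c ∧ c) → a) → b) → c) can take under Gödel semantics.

0.00

The minimum is attained at c = 0, a = 0, b = 0.25:
  ¬c: Gödel ¬ of 0 = 1 (operand is 0)
  (¬c ∧ c) = min(1, 0) = 0
  ((¬c ∧ c) → a): 0 ≤ 0, so result = 1
  (((¬c ∧ c) → a) → b): 1 > 0.25, so result = 0.25
  ((((¬c ∧ c) → a) → b) → c): 0.25 > 0, so result = 0
Checking all 125 assignments confirms none give a value below 0.00.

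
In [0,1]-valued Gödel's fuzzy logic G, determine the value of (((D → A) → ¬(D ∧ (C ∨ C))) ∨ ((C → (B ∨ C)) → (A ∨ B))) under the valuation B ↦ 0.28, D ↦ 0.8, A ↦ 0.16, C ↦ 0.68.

(D → A): 0.8 > 0.16, so result = 0.16
(C ∨ C) = max(0.68, 0.68) = 0.68
(D ∧ (C ∨ C)) = min(0.8, 0.68) = 0.68
¬(D ∧ (C ∨ C)): Gödel ¬ of 0.68 = 0 (operand ≠ 0)
((D → A) → ¬(D ∧ (C ∨ C))): 0.16 > 0, so result = 0
(B ∨ C) = max(0.28, 0.68) = 0.68
(C → (B ∨ C)): 0.68 ≤ 0.68, so result = 1
(A ∨ B) = max(0.16, 0.28) = 0.28
((C → (B ∨ C)) → (A ∨ B)): 1 > 0.28, so result = 0.28
(((D → A) → ¬(D ∧ (C ∨ C))) ∨ ((C → (B ∨ C)) → (A ∨ B))) = max(0, 0.28) = 0.28

0.28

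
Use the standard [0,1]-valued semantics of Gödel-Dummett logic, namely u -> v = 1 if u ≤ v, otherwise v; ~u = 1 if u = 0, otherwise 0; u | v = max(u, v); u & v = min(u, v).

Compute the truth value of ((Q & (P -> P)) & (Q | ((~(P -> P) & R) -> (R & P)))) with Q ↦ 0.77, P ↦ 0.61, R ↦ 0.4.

(P -> P): 0.61 ≤ 0.61, so result = 1
(Q & (P -> P)) = min(0.77, 1) = 0.77
(P -> P): 0.61 ≤ 0.61, so result = 1
~(P -> P): Gödel ¬ of 1 = 0 (operand ≠ 0)
(~(P -> P) & R) = min(0, 0.4) = 0
(R & P) = min(0.4, 0.61) = 0.4
((~(P -> P) & R) -> (R & P)): 0 ≤ 0.4, so result = 1
(Q | ((~(P -> P) & R) -> (R & P))) = max(0.77, 1) = 1
((Q & (P -> P)) & (Q | ((~(P -> P) & R) -> (R & P)))) = min(0.77, 1) = 0.77

0.77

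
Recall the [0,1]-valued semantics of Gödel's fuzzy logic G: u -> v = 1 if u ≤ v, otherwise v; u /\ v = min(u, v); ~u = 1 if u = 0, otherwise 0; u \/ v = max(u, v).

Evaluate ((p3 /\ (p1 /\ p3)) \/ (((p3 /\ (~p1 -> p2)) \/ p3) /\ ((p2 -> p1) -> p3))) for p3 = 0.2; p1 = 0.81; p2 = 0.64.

0.20

(p1 /\ p3) = min(0.81, 0.2) = 0.2
(p3 /\ (p1 /\ p3)) = min(0.2, 0.2) = 0.2
~p1: Gödel ¬ of 0.81 = 0 (operand ≠ 0)
(~p1 -> p2): 0 ≤ 0.64, so result = 1
(p3 /\ (~p1 -> p2)) = min(0.2, 1) = 0.2
((p3 /\ (~p1 -> p2)) \/ p3) = max(0.2, 0.2) = 0.2
(p2 -> p1): 0.64 ≤ 0.81, so result = 1
((p2 -> p1) -> p3): 1 > 0.2, so result = 0.2
(((p3 /\ (~p1 -> p2)) \/ p3) /\ ((p2 -> p1) -> p3)) = min(0.2, 0.2) = 0.2
((p3 /\ (p1 /\ p3)) \/ (((p3 /\ (~p1 -> p2)) \/ p3) /\ ((p2 -> p1) -> p3))) = max(0.2, 0.2) = 0.2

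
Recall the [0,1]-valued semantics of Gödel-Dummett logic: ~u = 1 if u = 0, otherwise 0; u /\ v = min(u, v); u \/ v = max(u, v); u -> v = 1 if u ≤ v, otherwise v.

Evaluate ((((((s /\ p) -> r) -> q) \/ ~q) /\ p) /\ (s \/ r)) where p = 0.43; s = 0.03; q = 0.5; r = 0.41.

(s /\ p) = min(0.03, 0.43) = 0.03
((s /\ p) -> r): 0.03 ≤ 0.41, so result = 1
(((s /\ p) -> r) -> q): 1 > 0.5, so result = 0.5
~q: Gödel ¬ of 0.5 = 0 (operand ≠ 0)
((((s /\ p) -> r) -> q) \/ ~q) = max(0.5, 0) = 0.5
(((((s /\ p) -> r) -> q) \/ ~q) /\ p) = min(0.5, 0.43) = 0.43
(s \/ r) = max(0.03, 0.41) = 0.41
((((((s /\ p) -> r) -> q) \/ ~q) /\ p) /\ (s \/ r)) = min(0.43, 0.41) = 0.41

0.41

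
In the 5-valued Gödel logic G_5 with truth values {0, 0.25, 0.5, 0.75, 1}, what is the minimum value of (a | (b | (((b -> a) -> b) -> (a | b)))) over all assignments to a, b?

0.25

The minimum is attained at a = 0, b = 0.25:
  (b -> a): 0.25 > 0, so result = 0
  ((b -> a) -> b): 0 ≤ 0.25, so result = 1
  (a | b) = max(0, 0.25) = 0.25
  (((b -> a) -> b) -> (a | b)): 1 > 0.25, so result = 0.25
  (b | (((b -> a) -> b) -> (a | b))) = max(0.25, 0.25) = 0.25
  (a | (b | (((b -> a) -> b) -> (a | b)))) = max(0, 0.25) = 0.25
Checking all 25 assignments confirms none give a value below 0.25.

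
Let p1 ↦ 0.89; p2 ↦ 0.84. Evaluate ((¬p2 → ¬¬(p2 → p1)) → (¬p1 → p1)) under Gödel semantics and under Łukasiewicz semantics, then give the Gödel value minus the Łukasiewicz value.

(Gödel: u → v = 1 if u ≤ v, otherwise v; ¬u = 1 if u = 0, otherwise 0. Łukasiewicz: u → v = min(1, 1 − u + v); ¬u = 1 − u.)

Gödel evaluation:
  ¬p2: Gödel ¬ of 0.84 = 0 (operand ≠ 0)
  (p2 → p1): 0.84 ≤ 0.89, so result = 1
  ¬(p2 → p1): Gödel ¬ of 1 = 0 (operand ≠ 0)
  ¬¬(p2 → p1): Gödel ¬ of 0 = 1 (operand is 0)
  (¬p2 → ¬¬(p2 → p1)): 0 ≤ 1, so result = 1
  ¬p1: Gödel ¬ of 0.89 = 0 (operand ≠ 0)
  (¬p1 → p1): 0 ≤ 0.89, so result = 1
  ((¬p2 → ¬¬(p2 → p1)) → (¬p1 → p1)): 1 ≤ 1, so result = 1
  Gödel value = 1
Łukasiewicz evaluation:
  ¬p2: Łukasiewicz ¬ gives 1 − 0.84 = 0.16
  (p2 → p1): min(1, 1 − 0.84 + 0.89) = 1
  ¬(p2 → p1): Łukasiewicz ¬ gives 1 − 1 = 0
  ¬¬(p2 → p1): Łukasiewicz ¬ gives 1 − 0 = 1
  (¬p2 → ¬¬(p2 → p1)): min(1, 1 − 0.16 + 1) = 1
  ¬p1: Łukasiewicz ¬ gives 1 − 0.89 = 0.11
  (¬p1 → p1): min(1, 1 − 0.11 + 0.89) = 1
  ((¬p2 → ¬¬(p2 → p1)) → (¬p1 → p1)): min(1, 1 − 1 + 1) = 1
  Łukasiewicz value = 1
Difference: 1 − 1 = 0.00

0.00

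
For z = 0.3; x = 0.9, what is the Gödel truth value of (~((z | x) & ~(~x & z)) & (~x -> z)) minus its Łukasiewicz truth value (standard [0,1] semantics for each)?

-0.10

Gödel evaluation:
  (z | x) = max(0.3, 0.9) = 0.9
  ~x: Gödel ¬ of 0.9 = 0 (operand ≠ 0)
  (~x & z) = min(0, 0.3) = 0
  ~(~x & z): Gödel ¬ of 0 = 1 (operand is 0)
  ((z | x) & ~(~x & z)) = min(0.9, 1) = 0.9
  ~((z | x) & ~(~x & z)): Gödel ¬ of 0.9 = 0 (operand ≠ 0)
  ~x: Gödel ¬ of 0.9 = 0 (operand ≠ 0)
  (~x -> z): 0 ≤ 0.3, so result = 1
  (~((z | x) & ~(~x & z)) & (~x -> z)) = min(0, 1) = 0
  Gödel value = 0
Łukasiewicz evaluation:
  (z | x) = max(0.3, 0.9) = 0.9
  ~x: Łukasiewicz ¬ gives 1 − 0.9 = 0.1
  (~x & z) = min(0.1, 0.3) = 0.1
  ~(~x & z): Łukasiewicz ¬ gives 1 − 0.1 = 0.9
  ((z | x) & ~(~x & z)) = min(0.9, 0.9) = 0.9
  ~((z | x) & ~(~x & z)): Łukasiewicz ¬ gives 1 − 0.9 = 0.1
  ~x: Łukasiewicz ¬ gives 1 − 0.9 = 0.1
  (~x -> z): min(1, 1 − 0.1 + 0.3) = 1
  (~((z | x) & ~(~x & z)) & (~x -> z)) = min(0.1, 1) = 0.1
  Łukasiewicz value = 0.1
Difference: 0 − 0.1 = -0.10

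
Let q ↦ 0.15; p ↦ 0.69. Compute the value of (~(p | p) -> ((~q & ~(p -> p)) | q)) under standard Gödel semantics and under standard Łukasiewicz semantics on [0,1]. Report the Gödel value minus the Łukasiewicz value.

Gödel evaluation:
  (p | p) = max(0.69, 0.69) = 0.69
  ~(p | p): Gödel ¬ of 0.69 = 0 (operand ≠ 0)
  ~q: Gödel ¬ of 0.15 = 0 (operand ≠ 0)
  (p -> p): 0.69 ≤ 0.69, so result = 1
  ~(p -> p): Gödel ¬ of 1 = 0 (operand ≠ 0)
  (~q & ~(p -> p)) = min(0, 0) = 0
  ((~q & ~(p -> p)) | q) = max(0, 0.15) = 0.15
  (~(p | p) -> ((~q & ~(p -> p)) | q)): 0 ≤ 0.15, so result = 1
  Gödel value = 1
Łukasiewicz evaluation:
  (p | p) = max(0.69, 0.69) = 0.69
  ~(p | p): Łukasiewicz ¬ gives 1 − 0.69 = 0.31
  ~q: Łukasiewicz ¬ gives 1 − 0.15 = 0.85
  (p -> p): min(1, 1 − 0.69 + 0.69) = 1
  ~(p -> p): Łukasiewicz ¬ gives 1 − 1 = 0
  (~q & ~(p -> p)) = min(0.85, 0) = 0
  ((~q & ~(p -> p)) | q) = max(0, 0.15) = 0.15
  (~(p | p) -> ((~q & ~(p -> p)) | q)): min(1, 1 − 0.31 + 0.15) = 0.84
  Łukasiewicz value = 0.84
Difference: 1 − 0.84 = 0.16

0.16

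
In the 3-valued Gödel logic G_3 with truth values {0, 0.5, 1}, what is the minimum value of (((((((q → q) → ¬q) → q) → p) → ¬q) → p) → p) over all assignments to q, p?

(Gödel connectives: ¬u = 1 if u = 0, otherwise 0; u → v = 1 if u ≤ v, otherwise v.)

0.50

The minimum is attained at q = 0.5, p = 0.5:
  (q → q): 0.5 ≤ 0.5, so result = 1
  ¬q: Gödel ¬ of 0.5 = 0 (operand ≠ 0)
  ((q → q) → ¬q): 1 > 0, so result = 0
  (((q → q) → ¬q) → q): 0 ≤ 0.5, so result = 1
  ((((q → q) → ¬q) → q) → p): 1 > 0.5, so result = 0.5
  ¬q: Gödel ¬ of 0.5 = 0 (operand ≠ 0)
  (((((q → q) → ¬q) → q) → p) → ¬q): 0.5 > 0, so result = 0
  ((((((q → q) → ¬q) → q) → p) → ¬q) → p): 0 ≤ 0.5, so result = 1
  (((((((q → q) → ¬q) → q) → p) → ¬q) → p) → p): 1 > 0.5, so result = 0.5
Checking all 9 assignments confirms none give a value below 0.50.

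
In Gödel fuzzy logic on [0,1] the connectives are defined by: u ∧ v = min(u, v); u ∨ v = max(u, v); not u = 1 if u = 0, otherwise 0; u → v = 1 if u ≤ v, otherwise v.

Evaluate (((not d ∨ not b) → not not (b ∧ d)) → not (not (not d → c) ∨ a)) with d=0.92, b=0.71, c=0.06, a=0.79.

0.00

not d: Gödel ¬ of 0.92 = 0 (operand ≠ 0)
not b: Gödel ¬ of 0.71 = 0 (operand ≠ 0)
(not d ∨ not b) = max(0, 0) = 0
(b ∧ d) = min(0.71, 0.92) = 0.71
not (b ∧ d): Gödel ¬ of 0.71 = 0 (operand ≠ 0)
not not (b ∧ d): Gödel ¬ of 0 = 1 (operand is 0)
((not d ∨ not b) → not not (b ∧ d)): 0 ≤ 1, so result = 1
not d: Gödel ¬ of 0.92 = 0 (operand ≠ 0)
(not d → c): 0 ≤ 0.06, so result = 1
not (not d → c): Gödel ¬ of 1 = 0 (operand ≠ 0)
(not (not d → c) ∨ a) = max(0, 0.79) = 0.79
not (not (not d → c) ∨ a): Gödel ¬ of 0.79 = 0 (operand ≠ 0)
(((not d ∨ not b) → not not (b ∧ d)) → not (not (not d → c) ∨ a)): 1 > 0, so result = 0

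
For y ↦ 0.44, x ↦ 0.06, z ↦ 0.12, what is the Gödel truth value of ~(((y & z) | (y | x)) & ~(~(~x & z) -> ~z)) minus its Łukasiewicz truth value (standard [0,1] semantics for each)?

-1.00

Gödel evaluation:
  (y & z) = min(0.44, 0.12) = 0.12
  (y | x) = max(0.44, 0.06) = 0.44
  ((y & z) | (y | x)) = max(0.12, 0.44) = 0.44
  ~x: Gödel ¬ of 0.06 = 0 (operand ≠ 0)
  (~x & z) = min(0, 0.12) = 0
  ~(~x & z): Gödel ¬ of 0 = 1 (operand is 0)
  ~z: Gödel ¬ of 0.12 = 0 (operand ≠ 0)
  (~(~x & z) -> ~z): 1 > 0, so result = 0
  ~(~(~x & z) -> ~z): Gödel ¬ of 0 = 1 (operand is 0)
  (((y & z) | (y | x)) & ~(~(~x & z) -> ~z)) = min(0.44, 1) = 0.44
  ~(((y & z) | (y | x)) & ~(~(~x & z) -> ~z)): Gödel ¬ of 0.44 = 0 (operand ≠ 0)
  Gödel value = 0
Łukasiewicz evaluation:
  (y & z) = min(0.44, 0.12) = 0.12
  (y | x) = max(0.44, 0.06) = 0.44
  ((y & z) | (y | x)) = max(0.12, 0.44) = 0.44
  ~x: Łukasiewicz ¬ gives 1 − 0.06 = 0.94
  (~x & z) = min(0.94, 0.12) = 0.12
  ~(~x & z): Łukasiewicz ¬ gives 1 − 0.12 = 0.88
  ~z: Łukasiewicz ¬ gives 1 − 0.12 = 0.88
  (~(~x & z) -> ~z): min(1, 1 − 0.88 + 0.88) = 1
  ~(~(~x & z) -> ~z): Łukasiewicz ¬ gives 1 − 1 = 0
  (((y & z) | (y | x)) & ~(~(~x & z) -> ~z)) = min(0.44, 0) = 0
  ~(((y & z) | (y | x)) & ~(~(~x & z) -> ~z)): Łukasiewicz ¬ gives 1 − 0 = 1
  Łukasiewicz value = 1
Difference: 0 − 1 = -1.00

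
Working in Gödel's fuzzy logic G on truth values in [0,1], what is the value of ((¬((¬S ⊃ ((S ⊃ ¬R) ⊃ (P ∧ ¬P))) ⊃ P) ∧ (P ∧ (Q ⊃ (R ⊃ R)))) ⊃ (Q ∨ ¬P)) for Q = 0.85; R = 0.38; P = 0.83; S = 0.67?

1.00

¬S: Gödel ¬ of 0.67 = 0 (operand ≠ 0)
¬R: Gödel ¬ of 0.38 = 0 (operand ≠ 0)
(S ⊃ ¬R): 0.67 > 0, so result = 0
¬P: Gödel ¬ of 0.83 = 0 (operand ≠ 0)
(P ∧ ¬P) = min(0.83, 0) = 0
((S ⊃ ¬R) ⊃ (P ∧ ¬P)): 0 ≤ 0, so result = 1
(¬S ⊃ ((S ⊃ ¬R) ⊃ (P ∧ ¬P))): 0 ≤ 1, so result = 1
((¬S ⊃ ((S ⊃ ¬R) ⊃ (P ∧ ¬P))) ⊃ P): 1 > 0.83, so result = 0.83
¬((¬S ⊃ ((S ⊃ ¬R) ⊃ (P ∧ ¬P))) ⊃ P): Gödel ¬ of 0.83 = 0 (operand ≠ 0)
(R ⊃ R): 0.38 ≤ 0.38, so result = 1
(Q ⊃ (R ⊃ R)): 0.85 ≤ 1, so result = 1
(P ∧ (Q ⊃ (R ⊃ R))) = min(0.83, 1) = 0.83
(¬((¬S ⊃ ((S ⊃ ¬R) ⊃ (P ∧ ¬P))) ⊃ P) ∧ (P ∧ (Q ⊃ (R ⊃ R)))) = min(0, 0.83) = 0
¬P: Gödel ¬ of 0.83 = 0 (operand ≠ 0)
(Q ∨ ¬P) = max(0.85, 0) = 0.85
((¬((¬S ⊃ ((S ⊃ ¬R) ⊃ (P ∧ ¬P))) ⊃ P) ∧ (P ∧ (Q ⊃ (R ⊃ R)))) ⊃ (Q ∨ ¬P)): 0 ≤ 0.85, so result = 1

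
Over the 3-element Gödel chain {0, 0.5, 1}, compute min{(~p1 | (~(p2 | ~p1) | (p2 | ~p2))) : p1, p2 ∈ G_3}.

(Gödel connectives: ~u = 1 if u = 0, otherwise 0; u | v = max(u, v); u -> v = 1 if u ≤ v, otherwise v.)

The minimum is attained at p1 = 0.5, p2 = 0.5:
  ~p1: Gödel ¬ of 0.5 = 0 (operand ≠ 0)
  ~p1: Gödel ¬ of 0.5 = 0 (operand ≠ 0)
  (p2 | ~p1) = max(0.5, 0) = 0.5
  ~(p2 | ~p1): Gödel ¬ of 0.5 = 0 (operand ≠ 0)
  ~p2: Gödel ¬ of 0.5 = 0 (operand ≠ 0)
  (p2 | ~p2) = max(0.5, 0) = 0.5
  (~(p2 | ~p1) | (p2 | ~p2)) = max(0, 0.5) = 0.5
  (~p1 | (~(p2 | ~p1) | (p2 | ~p2))) = max(0, 0.5) = 0.5
Checking all 9 assignments confirms none give a value below 0.50.

0.50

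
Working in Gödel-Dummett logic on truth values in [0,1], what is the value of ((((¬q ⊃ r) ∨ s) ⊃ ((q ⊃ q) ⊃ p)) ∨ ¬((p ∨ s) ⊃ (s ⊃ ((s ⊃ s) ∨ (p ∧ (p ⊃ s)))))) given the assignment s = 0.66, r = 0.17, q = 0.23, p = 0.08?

¬q: Gödel ¬ of 0.23 = 0 (operand ≠ 0)
(¬q ⊃ r): 0 ≤ 0.17, so result = 1
((¬q ⊃ r) ∨ s) = max(1, 0.66) = 1
(q ⊃ q): 0.23 ≤ 0.23, so result = 1
((q ⊃ q) ⊃ p): 1 > 0.08, so result = 0.08
(((¬q ⊃ r) ∨ s) ⊃ ((q ⊃ q) ⊃ p)): 1 > 0.08, so result = 0.08
(p ∨ s) = max(0.08, 0.66) = 0.66
(s ⊃ s): 0.66 ≤ 0.66, so result = 1
(p ⊃ s): 0.08 ≤ 0.66, so result = 1
(p ∧ (p ⊃ s)) = min(0.08, 1) = 0.08
((s ⊃ s) ∨ (p ∧ (p ⊃ s))) = max(1, 0.08) = 1
(s ⊃ ((s ⊃ s) ∨ (p ∧ (p ⊃ s)))): 0.66 ≤ 1, so result = 1
((p ∨ s) ⊃ (s ⊃ ((s ⊃ s) ∨ (p ∧ (p ⊃ s))))): 0.66 ≤ 1, so result = 1
¬((p ∨ s) ⊃ (s ⊃ ((s ⊃ s) ∨ (p ∧ (p ⊃ s))))): Gödel ¬ of 1 = 0 (operand ≠ 0)
((((¬q ⊃ r) ∨ s) ⊃ ((q ⊃ q) ⊃ p)) ∨ ¬((p ∨ s) ⊃ (s ⊃ ((s ⊃ s) ∨ (p ∧ (p ⊃ s)))))) = max(0.08, 0) = 0.08

0.08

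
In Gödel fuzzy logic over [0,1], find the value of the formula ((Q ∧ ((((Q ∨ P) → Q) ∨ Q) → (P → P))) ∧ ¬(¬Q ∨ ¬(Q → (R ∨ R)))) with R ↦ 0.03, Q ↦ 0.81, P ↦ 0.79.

(Q ∨ P) = max(0.81, 0.79) = 0.81
((Q ∨ P) → Q): 0.81 ≤ 0.81, so result = 1
(((Q ∨ P) → Q) ∨ Q) = max(1, 0.81) = 1
(P → P): 0.79 ≤ 0.79, so result = 1
((((Q ∨ P) → Q) ∨ Q) → (P → P)): 1 ≤ 1, so result = 1
(Q ∧ ((((Q ∨ P) → Q) ∨ Q) → (P → P))) = min(0.81, 1) = 0.81
¬Q: Gödel ¬ of 0.81 = 0 (operand ≠ 0)
(R ∨ R) = max(0.03, 0.03) = 0.03
(Q → (R ∨ R)): 0.81 > 0.03, so result = 0.03
¬(Q → (R ∨ R)): Gödel ¬ of 0.03 = 0 (operand ≠ 0)
(¬Q ∨ ¬(Q → (R ∨ R))) = max(0, 0) = 0
¬(¬Q ∨ ¬(Q → (R ∨ R))): Gödel ¬ of 0 = 1 (operand is 0)
((Q ∧ ((((Q ∨ P) → Q) ∨ Q) → (P → P))) ∧ ¬(¬Q ∨ ¬(Q → (R ∨ R)))) = min(0.81, 1) = 0.81

0.81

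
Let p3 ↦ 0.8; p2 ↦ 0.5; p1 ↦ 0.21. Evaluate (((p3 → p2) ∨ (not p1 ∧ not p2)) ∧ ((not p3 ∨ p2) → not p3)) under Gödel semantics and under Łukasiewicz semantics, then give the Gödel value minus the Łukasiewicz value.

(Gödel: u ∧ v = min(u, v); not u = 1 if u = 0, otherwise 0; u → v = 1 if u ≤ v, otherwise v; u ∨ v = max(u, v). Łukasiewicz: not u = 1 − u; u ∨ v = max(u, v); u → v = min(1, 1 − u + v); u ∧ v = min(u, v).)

Gödel evaluation:
  (p3 → p2): 0.8 > 0.5, so result = 0.5
  not p1: Gödel ¬ of 0.21 = 0 (operand ≠ 0)
  not p2: Gödel ¬ of 0.5 = 0 (operand ≠ 0)
  (not p1 ∧ not p2) = min(0, 0) = 0
  ((p3 → p2) ∨ (not p1 ∧ not p2)) = max(0.5, 0) = 0.5
  not p3: Gödel ¬ of 0.8 = 0 (operand ≠ 0)
  (not p3 ∨ p2) = max(0, 0.5) = 0.5
  not p3: Gödel ¬ of 0.8 = 0 (operand ≠ 0)
  ((not p3 ∨ p2) → not p3): 0.5 > 0, so result = 0
  (((p3 → p2) ∨ (not p1 ∧ not p2)) ∧ ((not p3 ∨ p2) → not p3)) = min(0.5, 0) = 0
  Gödel value = 0
Łukasiewicz evaluation:
  (p3 → p2): min(1, 1 − 0.8 + 0.5) = 0.7
  not p1: Łukasiewicz ¬ gives 1 − 0.21 = 0.79
  not p2: Łukasiewicz ¬ gives 1 − 0.5 = 0.5
  (not p1 ∧ not p2) = min(0.79, 0.5) = 0.5
  ((p3 → p2) ∨ (not p1 ∧ not p2)) = max(0.7, 0.5) = 0.7
  not p3: Łukasiewicz ¬ gives 1 − 0.8 = 0.2
  (not p3 ∨ p2) = max(0.2, 0.5) = 0.5
  not p3: Łukasiewicz ¬ gives 1 − 0.8 = 0.2
  ((not p3 ∨ p2) → not p3): min(1, 1 − 0.5 + 0.2) = 0.7
  (((p3 → p2) ∨ (not p1 ∧ not p2)) ∧ ((not p3 ∨ p2) → not p3)) = min(0.7, 0.7) = 0.7
  Łukasiewicz value = 0.7
Difference: 0 − 0.7 = -0.70

-0.70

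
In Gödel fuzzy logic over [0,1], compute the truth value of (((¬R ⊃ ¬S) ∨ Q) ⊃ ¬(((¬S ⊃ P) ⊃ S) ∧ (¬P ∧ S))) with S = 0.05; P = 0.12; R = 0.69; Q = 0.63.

1.00

¬R: Gödel ¬ of 0.69 = 0 (operand ≠ 0)
¬S: Gödel ¬ of 0.05 = 0 (operand ≠ 0)
(¬R ⊃ ¬S): 0 ≤ 0, so result = 1
((¬R ⊃ ¬S) ∨ Q) = max(1, 0.63) = 1
¬S: Gödel ¬ of 0.05 = 0 (operand ≠ 0)
(¬S ⊃ P): 0 ≤ 0.12, so result = 1
((¬S ⊃ P) ⊃ S): 1 > 0.05, so result = 0.05
¬P: Gödel ¬ of 0.12 = 0 (operand ≠ 0)
(¬P ∧ S) = min(0, 0.05) = 0
(((¬S ⊃ P) ⊃ S) ∧ (¬P ∧ S)) = min(0.05, 0) = 0
¬(((¬S ⊃ P) ⊃ S) ∧ (¬P ∧ S)): Gödel ¬ of 0 = 1 (operand is 0)
(((¬R ⊃ ¬S) ∨ Q) ⊃ ¬(((¬S ⊃ P) ⊃ S) ∧ (¬P ∧ S))): 1 ≤ 1, so result = 1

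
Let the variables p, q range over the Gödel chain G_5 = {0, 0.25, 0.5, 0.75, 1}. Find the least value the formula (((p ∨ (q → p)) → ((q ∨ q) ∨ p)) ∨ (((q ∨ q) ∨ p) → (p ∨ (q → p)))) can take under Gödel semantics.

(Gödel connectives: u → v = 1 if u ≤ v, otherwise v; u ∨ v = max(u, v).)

Every assignment gives 1. For instance at p = 0, q = 0:
  (q → p): 0 ≤ 0, so result = 1
  (p ∨ (q → p)) = max(0, 1) = 1
  (q ∨ q) = max(0, 0) = 0
  ((q ∨ q) ∨ p) = max(0, 0) = 0
  ((p ∨ (q → p)) → ((q ∨ q) ∨ p)): 1 > 0, so result = 0
  (q ∨ q) = max(0, 0) = 0
  ((q ∨ q) ∨ p) = max(0, 0) = 0
  (q → p): 0 ≤ 0, so result = 1
  (p ∨ (q → p)) = max(0, 1) = 1
  (((q ∨ q) ∨ p) → (p ∨ (q → p))): 0 ≤ 1, so result = 1
  (((p ∨ (q → p)) → ((q ∨ q) ∨ p)) ∨ (((q ∨ q) ∨ p) → (p ∨ (q → p)))) = max(0, 1) = 1
All 25 assignments give value 1 — the formula is a G_5-tautology.

1.00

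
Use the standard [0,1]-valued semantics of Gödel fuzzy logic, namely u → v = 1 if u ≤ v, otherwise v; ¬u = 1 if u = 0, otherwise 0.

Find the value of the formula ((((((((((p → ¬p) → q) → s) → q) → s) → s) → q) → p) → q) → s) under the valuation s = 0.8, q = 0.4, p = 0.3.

¬p: Gödel ¬ of 0.3 = 0 (operand ≠ 0)
(p → ¬p): 0.3 > 0, so result = 0
((p → ¬p) → q): 0 ≤ 0.4, so result = 1
(((p → ¬p) → q) → s): 1 > 0.8, so result = 0.8
((((p → ¬p) → q) → s) → q): 0.8 > 0.4, so result = 0.4
(((((p → ¬p) → q) → s) → q) → s): 0.4 ≤ 0.8, so result = 1
((((((p → ¬p) → q) → s) → q) → s) → s): 1 > 0.8, so result = 0.8
(((((((p → ¬p) → q) → s) → q) → s) → s) → q): 0.8 > 0.4, so result = 0.4
((((((((p → ¬p) → q) → s) → q) → s) → s) → q) → p): 0.4 > 0.3, so result = 0.3
(((((((((p → ¬p) → q) → s) → q) → s) → s) → q) → p) → q): 0.3 ≤ 0.4, so result = 1
((((((((((p → ¬p) → q) → s) → q) → s) → s) → q) → p) → q) → s): 1 > 0.8, so result = 0.8

0.80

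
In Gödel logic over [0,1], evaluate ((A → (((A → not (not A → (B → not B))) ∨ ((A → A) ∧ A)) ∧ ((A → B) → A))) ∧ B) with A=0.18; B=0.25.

not A: Gödel ¬ of 0.18 = 0 (operand ≠ 0)
not B: Gödel ¬ of 0.25 = 0 (operand ≠ 0)
(B → not B): 0.25 > 0, so result = 0
(not A → (B → not B)): 0 ≤ 0, so result = 1
not (not A → (B → not B)): Gödel ¬ of 1 = 0 (operand ≠ 0)
(A → not (not A → (B → not B))): 0.18 > 0, so result = 0
(A → A): 0.18 ≤ 0.18, so result = 1
((A → A) ∧ A) = min(1, 0.18) = 0.18
((A → not (not A → (B → not B))) ∨ ((A → A) ∧ A)) = max(0, 0.18) = 0.18
(A → B): 0.18 ≤ 0.25, so result = 1
((A → B) → A): 1 > 0.18, so result = 0.18
(((A → not (not A → (B → not B))) ∨ ((A → A) ∧ A)) ∧ ((A → B) → A)) = min(0.18, 0.18) = 0.18
(A → (((A → not (not A → (B → not B))) ∨ ((A → A) ∧ A)) ∧ ((A → B) → A))): 0.18 ≤ 0.18, so result = 1
((A → (((A → not (not A → (B → not B))) ∨ ((A → A) ∧ A)) ∧ ((A → B) → A))) ∧ B) = min(1, 0.25) = 0.25

0.25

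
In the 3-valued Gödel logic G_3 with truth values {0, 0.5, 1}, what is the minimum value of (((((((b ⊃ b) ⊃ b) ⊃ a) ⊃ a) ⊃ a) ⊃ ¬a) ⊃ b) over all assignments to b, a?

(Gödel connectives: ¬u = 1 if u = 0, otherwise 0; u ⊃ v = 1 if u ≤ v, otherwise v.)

The minimum is attained at b = 0, a = 0:
  (b ⊃ b): 0 ≤ 0, so result = 1
  ((b ⊃ b) ⊃ b): 1 > 0, so result = 0
  (((b ⊃ b) ⊃ b) ⊃ a): 0 ≤ 0, so result = 1
  ((((b ⊃ b) ⊃ b) ⊃ a) ⊃ a): 1 > 0, so result = 0
  (((((b ⊃ b) ⊃ b) ⊃ a) ⊃ a) ⊃ a): 0 ≤ 0, so result = 1
  ¬a: Gödel ¬ of 0 = 1 (operand is 0)
  ((((((b ⊃ b) ⊃ b) ⊃ a) ⊃ a) ⊃ a) ⊃ ¬a): 1 ≤ 1, so result = 1
  (((((((b ⊃ b) ⊃ b) ⊃ a) ⊃ a) ⊃ a) ⊃ ¬a) ⊃ b): 1 > 0, so result = 0
Checking all 9 assignments confirms none give a value below 0.00.

0.00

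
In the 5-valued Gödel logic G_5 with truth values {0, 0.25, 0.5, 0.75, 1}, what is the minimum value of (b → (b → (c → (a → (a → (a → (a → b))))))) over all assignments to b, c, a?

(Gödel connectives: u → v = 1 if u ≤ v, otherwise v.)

Every assignment gives 1. For instance at b = 0, c = 0, a = 0:
  (a → b): 0 ≤ 0, so result = 1
  (a → (a → b)): 0 ≤ 1, so result = 1
  (a → (a → (a → b))): 0 ≤ 1, so result = 1
  (a → (a → (a → (a → b)))): 0 ≤ 1, so result = 1
  (c → (a → (a → (a → (a → b))))): 0 ≤ 1, so result = 1
  (b → (c → (a → (a → (a → (a → b)))))): 0 ≤ 1, so result = 1
  (b → (b → (c → (a → (a → (a → (a → b))))))): 0 ≤ 1, so result = 1
All 125 assignments give value 1 — the formula is a G_5-tautology.

1.00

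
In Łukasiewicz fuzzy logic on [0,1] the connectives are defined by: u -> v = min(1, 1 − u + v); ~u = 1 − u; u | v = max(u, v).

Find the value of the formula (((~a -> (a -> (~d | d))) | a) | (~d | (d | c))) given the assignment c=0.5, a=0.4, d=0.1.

1.00

~a: Łukasiewicz ¬ gives 1 − 0.4 = 0.6
~d: Łukasiewicz ¬ gives 1 − 0.1 = 0.9
(~d | d) = max(0.9, 0.1) = 0.9
(a -> (~d | d)): min(1, 1 − 0.4 + 0.9) = 1
(~a -> (a -> (~d | d))): min(1, 1 − 0.6 + 1) = 1
((~a -> (a -> (~d | d))) | a) = max(1, 0.4) = 1
~d: Łukasiewicz ¬ gives 1 − 0.1 = 0.9
(d | c) = max(0.1, 0.5) = 0.5
(~d | (d | c)) = max(0.9, 0.5) = 0.9
(((~a -> (a -> (~d | d))) | a) | (~d | (d | c))) = max(1, 0.9) = 1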